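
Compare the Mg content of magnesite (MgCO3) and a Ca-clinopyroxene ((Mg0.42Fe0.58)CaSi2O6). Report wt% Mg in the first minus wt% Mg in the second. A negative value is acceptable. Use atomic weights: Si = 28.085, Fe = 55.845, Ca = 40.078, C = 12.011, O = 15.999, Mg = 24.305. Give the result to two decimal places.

First mineral: 24.305 g Mg in 84.313 g formula = 28.83 wt% Mg.
Second mineral: 10.208 g Mg in 234.840 g formula = 4.35 wt% Mg.
28.83% − 4.35% gives a difference of 24.48 percentage points.

24.48 percentage points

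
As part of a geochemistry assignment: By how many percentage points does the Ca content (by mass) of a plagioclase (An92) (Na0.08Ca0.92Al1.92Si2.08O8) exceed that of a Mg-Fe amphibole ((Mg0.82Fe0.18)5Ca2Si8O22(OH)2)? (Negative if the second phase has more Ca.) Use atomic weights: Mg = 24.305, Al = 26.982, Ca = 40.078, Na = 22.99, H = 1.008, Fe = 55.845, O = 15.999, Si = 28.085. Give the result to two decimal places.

First mineral: 36.872 g Ca in 276.925 g formula = 13.31 wt% Ca.
Second mineral: 80.156 g Ca in 840.739 g formula = 9.53 wt% Ca.
13.31% − 9.53% gives a difference of 3.78 percentage points.

3.78 percentage points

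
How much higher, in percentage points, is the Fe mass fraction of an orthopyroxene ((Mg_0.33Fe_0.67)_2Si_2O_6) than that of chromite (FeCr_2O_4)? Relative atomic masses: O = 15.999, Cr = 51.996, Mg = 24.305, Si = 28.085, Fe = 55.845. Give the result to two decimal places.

5.84 percentage points

Fe in (Mg_0.33Fe_0.67)_2Si_2O_6: molar mass 243.038 g/mol; 1.34×55.845 = 74.832 g → 30.79 wt%.
Fe in FeCr_2O_4: molar mass 223.833 g/mol; 1×55.845 = 55.845 g → 24.95 wt%.
Difference = 30.79 − 24.95 = 5.84 percentage points.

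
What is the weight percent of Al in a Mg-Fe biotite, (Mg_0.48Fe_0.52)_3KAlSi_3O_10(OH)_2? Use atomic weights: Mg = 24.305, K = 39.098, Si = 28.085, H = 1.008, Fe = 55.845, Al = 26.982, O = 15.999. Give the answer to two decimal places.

5.78 weight percent

Formula mass = 1.44×24.305 + 1.56×55.845 + 1×39.098 + 1×26.982 + 3×28.085 + 12×15.999 + 2×1.008 = 466.456 g/mol, of which 26.982 g is Al.
So Al makes up 26.982/466.456 = 0.0578 of the mass, i.e. 5.78%.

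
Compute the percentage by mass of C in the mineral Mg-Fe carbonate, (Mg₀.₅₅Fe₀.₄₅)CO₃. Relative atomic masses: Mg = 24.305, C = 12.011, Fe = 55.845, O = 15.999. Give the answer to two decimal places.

12.19 wt%

Formula mass = 0.55×24.305 + 0.45×55.845 + 1×12.011 + 3×15.999 = 98.506 g/mol, of which 12.011 g is C.
So C makes up 12.011/98.506 = 0.1219 of the mass, i.e. 12.19%.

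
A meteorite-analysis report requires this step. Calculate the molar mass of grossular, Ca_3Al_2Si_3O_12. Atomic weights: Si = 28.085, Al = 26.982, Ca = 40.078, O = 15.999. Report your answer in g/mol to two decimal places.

M = 3(40.078) + 2(26.982) + 3(28.085) + 12(15.999)

450.44 g/mol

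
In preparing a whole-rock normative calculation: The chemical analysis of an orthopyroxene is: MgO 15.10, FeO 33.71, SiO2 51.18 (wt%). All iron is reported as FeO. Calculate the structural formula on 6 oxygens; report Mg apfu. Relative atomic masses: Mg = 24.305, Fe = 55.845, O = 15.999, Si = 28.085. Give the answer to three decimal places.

0.882 Mg apfu

MgO (M=40.304): mol = 0.37465; Mg = 0.37465, O = 0.37465.
FeO (M=71.844): mol = 0.46921; Fe = 0.46921, O = 0.46921.
SiO2 (M=60.083): mol = 0.85182; Si = 0.85182, O = 1.70364.
ΣO = 2.54750; factor = 6/ΣO = 2.35525.
Mg apfu = 0.37465 × 2.35525 = 0.882.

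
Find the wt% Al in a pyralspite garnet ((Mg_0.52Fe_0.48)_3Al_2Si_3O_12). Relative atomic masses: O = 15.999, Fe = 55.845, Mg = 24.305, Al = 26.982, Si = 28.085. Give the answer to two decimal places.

12.03 wt%

Formula mass = 1.56*24.305 + 1.44*55.845 + 2*26.982 + 3*28.085 + 12*15.999 = 448.540 g/mol, of which 53.964 g is Al.
So Al makes up 53.964/448.540 = 0.1203 of the mass, i.e. 12.03%.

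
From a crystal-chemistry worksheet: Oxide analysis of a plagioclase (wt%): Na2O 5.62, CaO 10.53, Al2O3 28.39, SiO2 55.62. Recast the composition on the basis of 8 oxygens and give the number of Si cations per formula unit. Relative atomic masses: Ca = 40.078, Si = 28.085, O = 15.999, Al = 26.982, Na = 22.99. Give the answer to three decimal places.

2.498 Si apfu

5.62 wt% Na2O ÷ 61.979 g/mol = 0.09068 mol, giving 0.18136 Na and 0.09068 O.
10.53 wt% CaO ÷ 56.077 g/mol = 0.18778 mol, giving 0.18778 Ca and 0.18778 O.
28.39 wt% Al2O3 ÷ 101.961 g/mol = 0.27844 mol, giving 0.55688 Al and 0.83532 O.
55.62 wt% SiO2 ÷ 60.083 g/mol = 0.92572 mol, giving 0.92572 Si and 1.85144 O.
Oxygen sums to 2.96522; scaling by 8/2.96522 = 2.69794 puts the formula on 8 O.
Si: 0.92572 × 2.69794 = 2.498 atoms per formula unit.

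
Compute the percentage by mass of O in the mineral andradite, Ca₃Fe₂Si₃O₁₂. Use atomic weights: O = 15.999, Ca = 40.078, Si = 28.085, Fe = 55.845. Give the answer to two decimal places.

37.78 wt%

Formula mass = 3·40.078 + 2·55.845 + 3·28.085 + 12·15.999 = 508.167 g/mol, of which 191.988 g is O.
So O makes up 191.988/508.167 = 0.3778 of the mass, i.e. 37.78%.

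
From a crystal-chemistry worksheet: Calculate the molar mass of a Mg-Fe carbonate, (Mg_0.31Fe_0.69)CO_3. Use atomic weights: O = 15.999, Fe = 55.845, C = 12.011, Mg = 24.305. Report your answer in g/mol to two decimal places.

106.08 g/mol

M = 0.31(24.305) + 0.69(55.845) + 1(12.011) + 3(15.999)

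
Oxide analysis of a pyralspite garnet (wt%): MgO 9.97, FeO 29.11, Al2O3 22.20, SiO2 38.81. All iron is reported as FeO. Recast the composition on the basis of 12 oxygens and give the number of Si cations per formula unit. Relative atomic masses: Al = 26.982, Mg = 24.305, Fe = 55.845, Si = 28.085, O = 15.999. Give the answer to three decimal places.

9.97 wt% MgO ÷ 40.304 g/mol = 0.24737 mol, giving 0.24737 Mg and 0.24737 O.
29.11 wt% FeO ÷ 71.844 g/mol = 0.40518 mol, giving 0.40518 Fe and 0.40518 O.
22.20 wt% Al2O3 ÷ 101.961 g/mol = 0.21773 mol, giving 0.43546 Al and 0.65319 O.
38.81 wt% SiO2 ÷ 60.083 g/mol = 0.64594 mol, giving 0.64594 Si and 1.29188 O.
Oxygen sums to 2.59762; scaling by 12/2.59762 = 4.61961 puts the formula on 12 O.
Si: 0.64594 × 4.61961 = 2.984 atoms per formula unit.

2.984 Si apfu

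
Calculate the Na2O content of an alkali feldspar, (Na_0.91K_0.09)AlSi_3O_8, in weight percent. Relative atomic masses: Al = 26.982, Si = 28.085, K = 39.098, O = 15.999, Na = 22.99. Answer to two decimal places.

Formula mass = 263.669 g/mol.
0.91 Na → 0.4550 mol Na2O per formula unit; M(Na2O) = 61.979, so Na2O mass = 28.200 g.
28.200/263.669 × 100 = 10.70 wt%.

10.70 wt%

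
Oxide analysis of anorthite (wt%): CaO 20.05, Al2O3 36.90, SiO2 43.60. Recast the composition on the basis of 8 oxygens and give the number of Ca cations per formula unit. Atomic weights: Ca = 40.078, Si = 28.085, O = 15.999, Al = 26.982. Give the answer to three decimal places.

0.988 Ca apfu

CaO: 20.05/56.077 = 0.35754 mol → 0.35754 mol Ca, 0.35754 mol O.
Al2O3: 36.90/101.961 = 0.36190 mol → 0.72380 mol Al, 1.08570 mol O.
SiO2: 43.60/60.083 = 0.72566 mol → 0.72566 mol Si, 1.45132 mol O.
Total oxygen = 2.89456 mol. Normalization factor = 8/2.89456 = 2.76381.
Ca per 8 O = 0.35754 × 2.76381 = 0.988.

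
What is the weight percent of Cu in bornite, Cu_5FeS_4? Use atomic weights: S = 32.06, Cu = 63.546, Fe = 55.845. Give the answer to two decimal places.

Molar mass of Cu_5FeS_4: 5*63.546 + 1*55.845 + 4*32.06 = 501.815 g/mol.
Mass of Cu per formula unit: 5 × 63.546 = 317.730 g.
Weight fraction Cu = 317.730 / 501.815 = 0.6332.

63.32 weight percent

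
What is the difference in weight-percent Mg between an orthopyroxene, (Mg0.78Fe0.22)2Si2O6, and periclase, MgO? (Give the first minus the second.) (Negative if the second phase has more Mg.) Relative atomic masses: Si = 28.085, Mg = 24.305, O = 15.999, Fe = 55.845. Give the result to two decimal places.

First mineral: 37.916 g Mg in 214.652 g formula = 17.66 wt% Mg.
Second mineral: 24.305 g Mg in 40.304 g formula = 60.30 wt% Mg.
17.66% − 60.30% gives a difference of -42.64 percentage points.

-42.64 percentage points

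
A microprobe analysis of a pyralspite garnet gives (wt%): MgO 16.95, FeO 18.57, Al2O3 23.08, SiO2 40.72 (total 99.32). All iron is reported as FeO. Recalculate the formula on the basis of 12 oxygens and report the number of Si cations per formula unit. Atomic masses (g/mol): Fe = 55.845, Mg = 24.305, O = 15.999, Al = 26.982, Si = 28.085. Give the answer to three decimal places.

2.997 Si apfu

MgO (M=40.304): mol = 0.42055; Mg = 0.42055, O = 0.42055.
FeO (M=71.844): mol = 0.25848; Fe = 0.25848, O = 0.25848.
Al2O3 (M=101.961): mol = 0.22636; Al = 0.45272, O = 0.67908.
SiO2 (M=60.083): mol = 0.67773; Si = 0.67773, O = 1.35546.
ΣO = 2.71357; factor = 12/ΣO = 4.42222.
Si apfu = 0.67773 × 4.42222 = 2.997.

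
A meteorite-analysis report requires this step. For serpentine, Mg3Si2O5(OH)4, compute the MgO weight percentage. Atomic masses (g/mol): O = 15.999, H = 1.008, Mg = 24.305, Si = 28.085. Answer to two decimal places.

43.63 wt%

Formula mass = 277.108 g/mol.
3 Mg → 3.0000 mol MgO per formula unit; M(MgO) = 40.304, so MgO mass = 120.912 g.
120.912/277.108 × 100 = 43.63 wt%.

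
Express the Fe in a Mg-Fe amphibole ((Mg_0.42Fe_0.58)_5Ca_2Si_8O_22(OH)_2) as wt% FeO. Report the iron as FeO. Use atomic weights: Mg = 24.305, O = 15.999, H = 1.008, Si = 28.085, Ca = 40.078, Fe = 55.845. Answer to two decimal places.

23.05 wt%

Molar mass of (Mg_0.42Fe_0.58)_5Ca_2Si_8O_22(OH)_2 = 2.10×24.305 + 2.90×55.845 + 2×40.078 + 8×28.085 + 24×15.999 + 2×1.008 = 903.819 g/mol.
Each formula unit contains 2.90 Fe, equivalent to 2.90/1 = 2.9000 mol FeO.
M(FeO) = 1×55.845 + 1×15.999 = 71.844 g/mol.
Mass of FeO per formula unit = 2.9000 × 71.844 = 208.348 g.
FeO wt% = 208.348 / 903.819 × 100 = 23.05%.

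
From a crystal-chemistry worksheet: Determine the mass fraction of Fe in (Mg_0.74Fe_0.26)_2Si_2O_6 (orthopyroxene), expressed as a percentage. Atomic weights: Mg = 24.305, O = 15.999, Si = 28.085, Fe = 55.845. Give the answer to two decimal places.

13.37 mass %

M((Mg_0.74Fe_0.26)_2Si_2O_6) = 217.175 g/mol.
Fe contributes 0.52 × 55.845 = 29.039 g per mole.
29.039/217.175 = 0.1337 → 13.37%.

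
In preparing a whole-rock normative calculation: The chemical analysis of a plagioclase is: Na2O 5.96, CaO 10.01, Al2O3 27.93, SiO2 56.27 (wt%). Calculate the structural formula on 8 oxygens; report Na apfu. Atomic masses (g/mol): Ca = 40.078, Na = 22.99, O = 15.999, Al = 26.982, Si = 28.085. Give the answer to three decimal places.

Na2O: 5.96/61.979 = 0.09616 mol → 0.19232 mol Na, 0.09616 mol O.
CaO: 10.01/56.077 = 0.17850 mol → 0.17850 mol Ca, 0.17850 mol O.
Al2O3: 27.93/101.961 = 0.27393 mol → 0.54786 mol Al, 0.82179 mol O.
SiO2: 56.27/60.083 = 0.93654 mol → 0.93654 mol Si, 1.87308 mol O.
Total oxygen = 2.96953 mol. Normalization factor = 8/2.96953 = 2.69403.
Na per 8 O = 0.19232 × 2.69403 = 0.518.

0.518 Na apfu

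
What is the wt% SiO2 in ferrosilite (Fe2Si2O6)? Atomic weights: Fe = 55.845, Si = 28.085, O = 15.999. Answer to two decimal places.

45.54 wt%

M(Fe2Si2O6) = 263.854 g/mol; M(SiO2) = 60.083 g/mol.
Moles SiO2 per formula unit = 2 Si ÷ 1 = 2.0000.
SiO2 fraction = (2.0000 × 60.083) / 263.854 = 120.166/263.854 = 0.4554.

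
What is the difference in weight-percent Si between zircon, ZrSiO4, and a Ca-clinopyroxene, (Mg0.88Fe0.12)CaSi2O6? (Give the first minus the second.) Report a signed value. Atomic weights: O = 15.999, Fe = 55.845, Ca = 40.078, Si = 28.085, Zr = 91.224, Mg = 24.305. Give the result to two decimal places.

M(ZrSiO4) = 183.305 g/mol, so wt% Si = 28.085/183.305 × 100 = 15.32%.
M((Mg0.88Fe0.12)CaSi2O6) = 220.332 g/mol, so wt% Si = 56.170/220.332 × 100 = 25.49%.
15.32 − 25.49 = -10.17 pp.

-10.17 percentage points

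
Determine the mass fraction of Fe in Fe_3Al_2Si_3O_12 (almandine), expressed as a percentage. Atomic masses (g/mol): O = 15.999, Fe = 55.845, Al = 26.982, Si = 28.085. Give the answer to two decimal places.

Formula mass = 3×55.845 + 2×26.982 + 3×28.085 + 12×15.999 = 497.742 g/mol, of which 167.535 g is Fe.
So Fe makes up 167.535/497.742 = 0.3366 of the mass, i.e. 33.66%.

33.66 weight percent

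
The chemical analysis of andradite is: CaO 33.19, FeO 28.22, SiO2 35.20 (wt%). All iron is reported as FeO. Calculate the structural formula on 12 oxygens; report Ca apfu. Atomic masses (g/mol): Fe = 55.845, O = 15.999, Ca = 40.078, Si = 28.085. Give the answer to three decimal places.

33.19 wt% CaO ÷ 56.077 g/mol = 0.59186 mol, giving 0.59186 Ca and 0.59186 O.
28.22 wt% FeO ÷ 71.844 g/mol = 0.39280 mol, giving 0.39280 Fe and 0.39280 O.
35.20 wt% SiO2 ÷ 60.083 g/mol = 0.58586 mol, giving 0.58586 Si and 1.17172 O.
Oxygen sums to 2.15638; scaling by 12/2.15638 = 5.56488 puts the formula on 12 O.
Ca: 0.59186 × 5.56488 = 3.294 atoms per formula unit.

3.294 Ca apfu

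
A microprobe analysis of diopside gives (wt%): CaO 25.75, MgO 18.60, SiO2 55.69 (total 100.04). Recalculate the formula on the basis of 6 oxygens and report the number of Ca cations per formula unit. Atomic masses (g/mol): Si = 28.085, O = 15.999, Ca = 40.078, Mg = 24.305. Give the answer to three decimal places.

0.993 Ca apfu

CaO (M=56.077): mol = 0.45919; Ca = 0.45919, O = 0.45919.
MgO (M=40.304): mol = 0.46149; Mg = 0.46149, O = 0.46149.
SiO2 (M=60.083): mol = 0.92688; Si = 0.92688, O = 1.85376.
ΣO = 2.77444; factor = 6/ΣO = 2.16260.
Ca apfu = 0.45919 × 2.16260 = 0.993.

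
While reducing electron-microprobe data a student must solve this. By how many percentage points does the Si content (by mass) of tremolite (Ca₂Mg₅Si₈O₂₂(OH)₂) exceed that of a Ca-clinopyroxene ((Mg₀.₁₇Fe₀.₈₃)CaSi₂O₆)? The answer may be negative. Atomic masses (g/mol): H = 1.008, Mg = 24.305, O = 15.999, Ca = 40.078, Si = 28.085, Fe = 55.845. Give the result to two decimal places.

Si in Ca₂Mg₅Si₈O₂₂(OH)₂: molar mass 812.353 g/mol; 8×28.085 = 224.680 g → 27.66 wt%.
Si in (Mg₀.₁₇Fe₀.₈₃)CaSi₂O₆: molar mass 242.725 g/mol; 2×28.085 = 56.170 g → 23.14 wt%.
Difference = 27.66 − 23.14 = 4.52 percentage points.

4.52 percentage points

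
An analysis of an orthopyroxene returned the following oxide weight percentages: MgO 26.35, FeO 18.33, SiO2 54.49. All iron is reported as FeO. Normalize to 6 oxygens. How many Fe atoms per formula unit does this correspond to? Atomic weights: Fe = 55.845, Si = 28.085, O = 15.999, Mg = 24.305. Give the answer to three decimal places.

MgO: 26.35/40.304 = 0.65378 mol → 0.65378 mol Mg, 0.65378 mol O.
FeO: 18.33/71.844 = 0.25514 mol → 0.25514 mol Fe, 0.25514 mol O.
SiO2: 54.49/60.083 = 0.90691 mol → 0.90691 mol Si, 1.81382 mol O.
Total oxygen = 2.72274 mol. Normalization factor = 6/2.72274 = 2.20366.
Fe per 6 O = 0.25514 × 2.20366 = 0.562.

0.562 Fe apfu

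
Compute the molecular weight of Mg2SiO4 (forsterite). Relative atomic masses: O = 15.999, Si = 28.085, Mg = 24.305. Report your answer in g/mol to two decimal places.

140.69 g/mol

Mg: 2 × 24.305 = 48.6100
Si: 1 × 28.085 = 28.0850
O: 4 × 15.999 = 63.9960
Summing the contributions gives the formula mass.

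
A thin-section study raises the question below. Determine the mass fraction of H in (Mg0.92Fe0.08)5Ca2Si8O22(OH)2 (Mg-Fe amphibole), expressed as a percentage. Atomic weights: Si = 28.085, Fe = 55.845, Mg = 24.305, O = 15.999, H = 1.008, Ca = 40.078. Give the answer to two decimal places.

Molar mass of (Mg0.92Fe0.08)5Ca2Si8O22(OH)2: 4.60·24.305 + 0.40·55.845 + 2·40.078 + 8·28.085 + 24·15.999 + 2·1.008 = 824.969 g/mol.
Mass of H per formula unit: 2 × 1.008 = 2.016 g.
Weight fraction H = 2.016 / 824.969 = 0.0024.

0.24 weight percent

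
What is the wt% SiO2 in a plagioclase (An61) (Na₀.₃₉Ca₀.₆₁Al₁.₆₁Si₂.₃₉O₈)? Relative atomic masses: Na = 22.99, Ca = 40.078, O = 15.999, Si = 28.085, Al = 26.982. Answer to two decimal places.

M(Na₀.₃₉Ca₀.₆₁Al₁.₆₁Si₂.₃₉O₈) = 271.970 g/mol; M(SiO2) = 60.083 g/mol.
Moles SiO2 per formula unit = 2.39 Si ÷ 1 = 2.3900.
SiO2 fraction = (2.3900 × 60.083) / 271.970 = 143.598/271.970 = 0.5280.

52.80 wt%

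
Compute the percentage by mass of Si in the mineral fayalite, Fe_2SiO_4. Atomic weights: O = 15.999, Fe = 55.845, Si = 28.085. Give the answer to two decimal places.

Formula mass = 2*55.845 + 1*28.085 + 4*15.999 = 203.771 g/mol, of which 28.085 g is Si.
So Si makes up 28.085/203.771 = 0.1378 of the mass, i.e. 13.78%.

13.78 mass %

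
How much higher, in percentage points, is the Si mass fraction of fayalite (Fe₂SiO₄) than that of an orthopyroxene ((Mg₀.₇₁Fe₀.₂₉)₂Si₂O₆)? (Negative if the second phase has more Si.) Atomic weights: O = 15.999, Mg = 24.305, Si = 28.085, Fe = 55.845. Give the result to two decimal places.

M(Fe₂SiO₄) = 203.771 g/mol, so wt% Si = 28.085/203.771 × 100 = 13.78%.
M((Mg₀.₇₁Fe₀.₂₉)₂Si₂O₆) = 219.067 g/mol, so wt% Si = 56.170/219.067 × 100 = 25.64%.
13.78 − 25.64 = -11.86 pp.

-11.86 percentage points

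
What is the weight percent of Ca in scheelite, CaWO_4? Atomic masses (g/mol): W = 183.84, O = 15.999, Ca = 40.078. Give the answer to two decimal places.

Molar mass of CaWO_4: 1*40.078 + 1*183.84 + 4*15.999 = 287.914 g/mol.
Mass of Ca per formula unit: 1 × 40.078 = 40.078 g.
Weight fraction Ca = 40.078 / 287.914 = 0.1392.

13.92 mass %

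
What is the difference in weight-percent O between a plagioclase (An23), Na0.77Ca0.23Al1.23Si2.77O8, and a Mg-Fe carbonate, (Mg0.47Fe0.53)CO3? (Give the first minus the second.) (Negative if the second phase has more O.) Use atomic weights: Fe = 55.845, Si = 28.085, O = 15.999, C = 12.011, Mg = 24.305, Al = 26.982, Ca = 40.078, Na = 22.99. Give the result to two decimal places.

O in Na0.77Ca0.23Al1.23Si2.77O8: molar mass 265.896 g/mol; 8×15.999 = 127.992 g → 48.14 wt%.
O in (Mg0.47Fe0.53)CO3: molar mass 101.029 g/mol; 3×15.999 = 47.997 g → 47.51 wt%.
Difference = 48.14 − 47.51 = 0.63 percentage points.

0.63 percentage points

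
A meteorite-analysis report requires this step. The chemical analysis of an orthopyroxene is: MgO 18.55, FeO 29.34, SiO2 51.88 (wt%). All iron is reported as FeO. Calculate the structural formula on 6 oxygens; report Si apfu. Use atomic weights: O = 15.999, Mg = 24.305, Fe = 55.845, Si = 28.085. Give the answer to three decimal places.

18.55 wt% MgO ÷ 40.304 g/mol = 0.46025 mol, giving 0.46025 Mg and 0.46025 O.
29.34 wt% FeO ÷ 71.844 g/mol = 0.40838 mol, giving 0.40838 Fe and 0.40838 O.
51.88 wt% SiO2 ÷ 60.083 g/mol = 0.86347 mol, giving 0.86347 Si and 1.72694 O.
Oxygen sums to 2.59557; scaling by 6/2.59557 = 2.31163 puts the formula on 6 O.
Si: 0.86347 × 2.31163 = 1.996 atoms per formula unit.

1.996 Si apfu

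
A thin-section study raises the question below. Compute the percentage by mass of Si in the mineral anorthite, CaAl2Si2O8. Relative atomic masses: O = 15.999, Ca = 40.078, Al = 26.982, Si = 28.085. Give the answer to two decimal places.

Formula mass = 1*40.078 + 2*26.982 + 2*28.085 + 8*15.999 = 278.204 g/mol, of which 56.170 g is Si.
So Si makes up 56.170/278.204 = 0.2019 of the mass, i.e. 20.19%.

20.19 weight percent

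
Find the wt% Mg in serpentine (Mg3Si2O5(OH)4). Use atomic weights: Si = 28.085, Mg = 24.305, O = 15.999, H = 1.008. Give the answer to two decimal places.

Molar mass of Mg3Si2O5(OH)4: 3×24.305 + 2×28.085 + 9×15.999 + 4×1.008 = 277.108 g/mol.
Mass of Mg per formula unit: 3 × 24.305 = 72.915 g.
Weight fraction Mg = 72.915 / 277.108 = 0.2631.

26.31 weight percent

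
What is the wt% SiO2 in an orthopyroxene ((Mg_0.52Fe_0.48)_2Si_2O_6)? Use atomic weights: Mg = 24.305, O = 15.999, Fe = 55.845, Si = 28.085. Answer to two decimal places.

M((Mg_0.52Fe_0.48)_2Si_2O_6) = 231.052 g/mol; M(SiO2) = 60.083 g/mol.
Moles SiO2 per formula unit = 2 Si ÷ 1 = 2.0000.
SiO2 fraction = (2.0000 × 60.083) / 231.052 = 120.166/231.052 = 0.5201.

52.01 wt%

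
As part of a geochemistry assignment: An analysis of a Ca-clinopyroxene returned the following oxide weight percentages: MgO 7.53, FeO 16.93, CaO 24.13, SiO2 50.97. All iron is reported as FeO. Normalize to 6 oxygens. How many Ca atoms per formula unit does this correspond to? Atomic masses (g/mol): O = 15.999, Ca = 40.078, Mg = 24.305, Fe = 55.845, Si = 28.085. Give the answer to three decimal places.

MgO: 7.53/40.304 = 0.18683 mol → 0.18683 mol Mg, 0.18683 mol O.
FeO: 16.93/71.844 = 0.23565 mol → 0.23565 mol Fe, 0.23565 mol O.
CaO: 24.13/56.077 = 0.43030 mol → 0.43030 mol Ca, 0.43030 mol O.
SiO2: 50.97/60.083 = 0.84833 mol → 0.84833 mol Si, 1.69666 mol O.
Total oxygen = 2.54944 mol. Normalization factor = 6/2.54944 = 2.35346.
Ca per 6 O = 0.43030 × 2.35346 = 1.013.

1.013 Ca apfu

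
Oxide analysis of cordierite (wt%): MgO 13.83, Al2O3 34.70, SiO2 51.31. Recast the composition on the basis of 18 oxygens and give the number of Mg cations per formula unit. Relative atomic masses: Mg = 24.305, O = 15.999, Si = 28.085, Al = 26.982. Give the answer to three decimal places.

MgO (M=40.304): mol = 0.34314; Mg = 0.34314, O = 0.34314.
Al2O3 (M=101.961): mol = 0.34033; Al = 0.68066, O = 1.02099.
SiO2 (M=60.083): mol = 0.85399; Si = 0.85399, O = 1.70798.
ΣO = 3.07211; factor = 18/ΣO = 5.85917.
Mg apfu = 0.34314 × 5.85917 = 2.011.

2.011 Mg apfu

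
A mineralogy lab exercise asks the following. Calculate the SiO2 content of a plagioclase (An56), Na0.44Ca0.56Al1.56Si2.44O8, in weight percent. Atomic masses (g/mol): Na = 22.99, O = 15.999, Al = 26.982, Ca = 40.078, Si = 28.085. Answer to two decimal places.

54.06 wt%

M(Na0.44Ca0.56Al1.56Si2.44O8) = 271.171 g/mol; M(SiO2) = 60.083 g/mol.
Moles SiO2 per formula unit = 2.44 Si ÷ 1 = 2.4400.
SiO2 fraction = (2.4400 × 60.083) / 271.171 = 146.603/271.171 = 0.5406.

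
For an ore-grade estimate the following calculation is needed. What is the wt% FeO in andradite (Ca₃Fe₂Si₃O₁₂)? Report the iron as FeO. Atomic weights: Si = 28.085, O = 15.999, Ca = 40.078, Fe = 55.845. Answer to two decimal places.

28.28 wt%

Formula mass = 508.167 g/mol.
2 Fe → 2.0000 mol FeO per formula unit; M(FeO) = 71.844, so FeO mass = 143.688 g.
143.688/508.167 × 100 = 28.28 wt%.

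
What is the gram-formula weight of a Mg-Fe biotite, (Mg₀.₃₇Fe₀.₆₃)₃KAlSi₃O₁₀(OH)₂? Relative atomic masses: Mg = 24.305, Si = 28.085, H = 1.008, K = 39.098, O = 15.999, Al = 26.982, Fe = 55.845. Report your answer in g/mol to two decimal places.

476.86 g/mol

The formula mass is the sum 1.11×24.305 + 1.89×55.845 + 1×39.098 + 1×26.982 + 3×28.085 + 12×15.999 + 2×1.008.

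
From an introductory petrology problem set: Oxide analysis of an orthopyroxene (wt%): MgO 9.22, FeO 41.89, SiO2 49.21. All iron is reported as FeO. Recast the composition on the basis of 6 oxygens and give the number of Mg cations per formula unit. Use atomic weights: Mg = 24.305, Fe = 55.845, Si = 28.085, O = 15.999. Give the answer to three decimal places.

MgO: 9.22/40.304 = 0.22876 mol → 0.22876 mol Mg, 0.22876 mol O.
FeO: 41.89/71.844 = 0.58307 mol → 0.58307 mol Fe, 0.58307 mol O.
SiO2: 49.21/60.083 = 0.81903 mol → 0.81903 mol Si, 1.63806 mol O.
Total oxygen = 2.44989 mol. Normalization factor = 6/2.44989 = 2.44909.
Mg per 6 O = 0.22876 × 2.44909 = 0.560.

0.560 Mg apfu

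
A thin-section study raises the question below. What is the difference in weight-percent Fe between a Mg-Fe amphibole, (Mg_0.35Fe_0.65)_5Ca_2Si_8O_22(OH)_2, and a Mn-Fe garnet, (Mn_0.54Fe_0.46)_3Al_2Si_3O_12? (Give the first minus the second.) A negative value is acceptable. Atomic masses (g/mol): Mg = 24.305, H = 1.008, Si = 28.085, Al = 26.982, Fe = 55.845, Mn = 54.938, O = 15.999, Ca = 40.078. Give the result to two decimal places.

M((Mg_0.35Fe_0.65)_5Ca_2Si_8O_22(OH)_2) = 914.858 g/mol, so wt% Fe = 181.496/914.858 × 100 = 19.84%.
M((Mn_0.54Fe_0.46)_3Al_2Si_3O_12) = 496.273 g/mol, so wt% Fe = 77.066/496.273 × 100 = 15.53%.
19.84 − 15.53 = 4.31 pp.

4.31 percentage points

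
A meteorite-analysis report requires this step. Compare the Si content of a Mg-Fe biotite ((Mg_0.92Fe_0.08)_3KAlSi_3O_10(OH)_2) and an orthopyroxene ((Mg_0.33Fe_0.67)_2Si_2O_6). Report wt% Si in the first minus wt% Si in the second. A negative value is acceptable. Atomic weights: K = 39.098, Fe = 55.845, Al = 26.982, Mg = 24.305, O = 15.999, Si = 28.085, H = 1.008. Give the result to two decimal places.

First mineral: 84.255 g Si in 424.824 g formula = 19.83 wt% Si.
Second mineral: 56.170 g Si in 243.038 g formula = 23.11 wt% Si.
19.83% − 23.11% gives a difference of -3.28 percentage points.

-3.28 percentage points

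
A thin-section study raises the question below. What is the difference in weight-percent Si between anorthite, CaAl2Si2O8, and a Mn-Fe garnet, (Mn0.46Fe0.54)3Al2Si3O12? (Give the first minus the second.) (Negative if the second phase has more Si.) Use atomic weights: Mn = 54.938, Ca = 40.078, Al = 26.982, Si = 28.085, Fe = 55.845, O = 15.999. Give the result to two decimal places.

3.22 percentage points

First mineral: 56.170 g Si in 278.204 g formula = 20.19 wt% Si.
Second mineral: 84.255 g Si in 496.490 g formula = 16.97 wt% Si.
20.19% − 16.97% gives a difference of 3.22 percentage points.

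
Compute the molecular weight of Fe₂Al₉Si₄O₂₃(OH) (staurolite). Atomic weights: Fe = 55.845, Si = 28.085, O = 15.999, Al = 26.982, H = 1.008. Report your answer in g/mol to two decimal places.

851.85 g/mol

The formula mass is the sum 2·55.845 + 9·26.982 + 4·28.085 + 24·15.999 + 1·1.008.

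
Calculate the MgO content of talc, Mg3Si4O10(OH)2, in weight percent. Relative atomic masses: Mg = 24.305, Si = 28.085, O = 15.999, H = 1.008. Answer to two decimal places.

31.88 wt%

M(Mg3Si4O10(OH)2) = 379.259 g/mol; M(MgO) = 40.304 g/mol.
Moles MgO per formula unit = 3 Mg ÷ 1 = 3.0000.
MgO fraction = (3.0000 × 40.304) / 379.259 = 120.912/379.259 = 0.3188.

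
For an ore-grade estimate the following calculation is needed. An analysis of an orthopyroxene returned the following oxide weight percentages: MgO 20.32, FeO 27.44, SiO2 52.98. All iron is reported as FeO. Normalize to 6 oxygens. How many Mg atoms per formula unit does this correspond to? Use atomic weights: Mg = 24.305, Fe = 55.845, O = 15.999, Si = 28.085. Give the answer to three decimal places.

1.142 Mg apfu

MgO (M=40.304): mol = 0.50417; Mg = 0.50417, O = 0.50417.
FeO (M=71.844): mol = 0.38194; Fe = 0.38194, O = 0.38194.
SiO2 (M=60.083): mol = 0.88178; Si = 0.88178, O = 1.76356.
ΣO = 2.64967; factor = 6/ΣO = 2.26443.
Mg apfu = 0.50417 × 2.26443 = 1.142.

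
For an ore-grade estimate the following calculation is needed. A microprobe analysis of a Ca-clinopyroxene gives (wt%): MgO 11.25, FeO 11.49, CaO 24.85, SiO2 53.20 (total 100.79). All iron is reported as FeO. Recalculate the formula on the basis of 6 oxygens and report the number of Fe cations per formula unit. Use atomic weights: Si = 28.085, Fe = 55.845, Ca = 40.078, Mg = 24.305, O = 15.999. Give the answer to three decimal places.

0.362 Fe apfu

11.25 wt% MgO ÷ 40.304 g/mol = 0.27913 mol, giving 0.27913 Mg and 0.27913 O.
11.49 wt% FeO ÷ 71.844 g/mol = 0.15993 mol, giving 0.15993 Fe and 0.15993 O.
24.85 wt% CaO ÷ 56.077 g/mol = 0.44314 mol, giving 0.44314 Ca and 0.44314 O.
53.20 wt% SiO2 ÷ 60.083 g/mol = 0.88544 mol, giving 0.88544 Si and 1.77088 O.
Oxygen sums to 2.65308; scaling by 6/2.65308 = 2.26152 puts the formula on 6 O.
Fe: 0.15993 × 2.26152 = 0.362 atoms per formula unit.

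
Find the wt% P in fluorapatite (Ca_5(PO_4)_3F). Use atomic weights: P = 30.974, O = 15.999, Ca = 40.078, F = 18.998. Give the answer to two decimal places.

18.43 mass %

Formula mass = 5×40.078 + 3×30.974 + 12×15.999 + 1×18.998 = 504.298 g/mol, of which 92.922 g is P.
So P makes up 92.922/504.298 = 0.1843 of the mass, i.e. 18.43%.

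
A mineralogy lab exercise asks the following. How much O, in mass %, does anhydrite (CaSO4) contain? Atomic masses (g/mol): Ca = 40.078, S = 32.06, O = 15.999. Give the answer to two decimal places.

Formula mass = 1*40.078 + 1*32.06 + 4*15.999 = 136.134 g/mol, of which 63.996 g is O.
So O makes up 63.996/136.134 = 0.4701 of the mass, i.e. 47.01%.

47.01 mass %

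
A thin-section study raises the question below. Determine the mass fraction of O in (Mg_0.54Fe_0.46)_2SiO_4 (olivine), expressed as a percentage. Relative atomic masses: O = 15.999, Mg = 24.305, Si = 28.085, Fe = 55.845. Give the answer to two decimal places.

Molar mass of (Mg_0.54Fe_0.46)_2SiO_4: 1.08·24.305 + 0.92·55.845 + 1·28.085 + 4·15.999 = 169.708 g/mol.
Mass of O per formula unit: 4 × 15.999 = 63.996 g.
Weight fraction O = 63.996 / 169.708 = 0.3771.

37.71 wt%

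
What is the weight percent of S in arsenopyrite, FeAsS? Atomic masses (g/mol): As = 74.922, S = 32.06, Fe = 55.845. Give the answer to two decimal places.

M(FeAsS) = 162.827 g/mol.
S contributes 1 × 32.06 = 32.060 g per mole.
32.060/162.827 = 0.1969 → 19.69%.

19.69 weight percent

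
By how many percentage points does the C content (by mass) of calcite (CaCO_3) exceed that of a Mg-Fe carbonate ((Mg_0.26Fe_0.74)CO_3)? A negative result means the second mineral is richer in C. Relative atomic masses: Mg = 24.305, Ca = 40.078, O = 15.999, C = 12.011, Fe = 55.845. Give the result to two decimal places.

0.84 percentage points

M(CaCO_3) = 100.086 g/mol, so wt% C = 12.011/100.086 × 100 = 12.00%.
M((Mg_0.26Fe_0.74)CO_3) = 107.653 g/mol, so wt% C = 12.011/107.653 × 100 = 11.16%.
12.00 − 11.16 = 0.84 pp.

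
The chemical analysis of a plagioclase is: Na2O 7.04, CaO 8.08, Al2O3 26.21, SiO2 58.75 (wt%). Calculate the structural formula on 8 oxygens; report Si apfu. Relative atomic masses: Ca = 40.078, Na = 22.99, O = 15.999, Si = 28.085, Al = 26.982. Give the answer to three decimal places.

Na2O: 7.04/61.979 = 0.11359 mol → 0.22718 mol Na, 0.11359 mol O.
CaO: 8.08/56.077 = 0.14409 mol → 0.14409 mol Ca, 0.14409 mol O.
Al2O3: 26.21/101.961 = 0.25706 mol → 0.51412 mol Al, 0.77118 mol O.
SiO2: 58.75/60.083 = 0.97781 mol → 0.97781 mol Si, 1.95562 mol O.
Total oxygen = 2.98448 mol. Normalization factor = 8/2.98448 = 2.68053.
Si per 8 O = 0.97781 × 2.68053 = 2.621.

2.621 Si apfu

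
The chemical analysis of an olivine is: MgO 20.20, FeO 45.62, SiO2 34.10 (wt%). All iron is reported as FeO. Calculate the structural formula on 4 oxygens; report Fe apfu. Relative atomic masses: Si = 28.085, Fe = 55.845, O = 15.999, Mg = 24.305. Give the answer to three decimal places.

MgO: 20.20/40.304 = 0.50119 mol → 0.50119 mol Mg, 0.50119 mol O.
FeO: 45.62/71.844 = 0.63499 mol → 0.63499 mol Fe, 0.63499 mol O.
SiO2: 34.10/60.083 = 0.56755 mol → 0.56755 mol Si, 1.13510 mol O.
Total oxygen = 2.27128 mol. Normalization factor = 4/2.27128 = 1.76112.
Fe per 4 O = 0.63499 × 1.76112 = 1.118.

1.118 Fe apfu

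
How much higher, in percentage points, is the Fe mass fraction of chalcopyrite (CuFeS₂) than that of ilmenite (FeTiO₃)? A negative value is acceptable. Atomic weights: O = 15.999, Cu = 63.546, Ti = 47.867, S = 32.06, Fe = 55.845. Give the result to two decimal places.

-6.38 percentage points

Fe in CuFeS₂: molar mass 183.511 g/mol; 1×55.845 = 55.845 g → 30.43 wt%.
Fe in FeTiO₃: molar mass 151.709 g/mol; 1×55.845 = 55.845 g → 36.81 wt%.
Difference = 30.43 − 36.81 = -6.38 percentage points.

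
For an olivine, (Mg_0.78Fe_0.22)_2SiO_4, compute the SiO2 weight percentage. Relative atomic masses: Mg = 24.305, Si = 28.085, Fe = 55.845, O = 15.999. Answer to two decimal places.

Molar mass of (Mg_0.78Fe_0.22)_2SiO_4 = 1.56·24.305 + 0.44·55.845 + 1·28.085 + 4·15.999 = 154.569 g/mol.
Each formula unit contains 1 Si, equivalent to 1/1 = 1.0000 mol SiO2.
M(SiO2) = 1×28.085 + 2×15.999 = 60.083 g/mol.
Mass of SiO2 per formula unit = 1.0000 × 60.083 = 60.083 g.
SiO2 wt% = 60.083 / 154.569 × 100 = 38.87%.

38.87 wt%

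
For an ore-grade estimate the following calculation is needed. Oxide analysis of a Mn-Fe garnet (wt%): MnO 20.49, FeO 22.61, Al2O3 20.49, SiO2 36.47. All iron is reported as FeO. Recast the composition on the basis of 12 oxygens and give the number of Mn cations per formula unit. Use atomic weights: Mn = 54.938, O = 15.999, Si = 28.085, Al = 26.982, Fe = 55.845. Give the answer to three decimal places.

20.49 wt% MnO ÷ 70.937 g/mol = 0.28885 mol, giving 0.28885 Mn and 0.28885 O.
22.61 wt% FeO ÷ 71.844 g/mol = 0.31471 mol, giving 0.31471 Fe and 0.31471 O.
20.49 wt% Al2O3 ÷ 101.961 g/mol = 0.20096 mol, giving 0.40192 Al and 0.60288 O.
36.47 wt% SiO2 ÷ 60.083 g/mol = 0.60699 mol, giving 0.60699 Si and 1.21398 O.
Oxygen sums to 2.42042; scaling by 12/2.42042 = 4.95782 puts the formula on 12 O.
Mn: 0.28885 × 4.95782 = 1.432 atoms per formula unit.

1.432 Mn apfu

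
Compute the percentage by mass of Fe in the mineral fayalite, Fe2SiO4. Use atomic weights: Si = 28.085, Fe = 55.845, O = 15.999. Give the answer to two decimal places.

M(Fe2SiO4) = 203.771 g/mol.
Fe contributes 2 × 55.845 = 111.690 g per mole.
111.690/203.771 = 0.5481 → 54.81%.

54.81 weight percent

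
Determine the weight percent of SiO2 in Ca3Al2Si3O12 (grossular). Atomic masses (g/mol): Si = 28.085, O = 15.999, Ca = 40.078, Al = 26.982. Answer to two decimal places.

40.02 wt%

Molar mass of Ca3Al2Si3O12 = 3*40.078 + 2*26.982 + 3*28.085 + 12*15.999 = 450.441 g/mol.
Each formula unit contains 3 Si, equivalent to 3/1 = 3.0000 mol SiO2.
M(SiO2) = 1×28.085 + 2×15.999 = 60.083 g/mol.
Mass of SiO2 per formula unit = 3.0000 × 60.083 = 180.249 g.
SiO2 wt% = 180.249 / 450.441 × 100 = 40.02%.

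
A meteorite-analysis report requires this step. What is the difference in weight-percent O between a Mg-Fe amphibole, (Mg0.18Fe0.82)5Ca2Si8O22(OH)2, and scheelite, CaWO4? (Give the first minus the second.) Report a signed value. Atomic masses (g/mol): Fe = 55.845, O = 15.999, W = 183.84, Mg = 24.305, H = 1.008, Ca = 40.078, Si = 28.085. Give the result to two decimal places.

18.55 percentage points

First mineral: 383.976 g O in 941.667 g formula = 40.78 wt% O.
Second mineral: 63.996 g O in 287.914 g formula = 22.23 wt% O.
40.78% − 22.23% gives a difference of 18.55 percentage points.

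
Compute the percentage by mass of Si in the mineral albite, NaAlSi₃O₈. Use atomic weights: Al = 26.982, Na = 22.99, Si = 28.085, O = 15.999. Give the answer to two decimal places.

32.13 weight percent

Molar mass of NaAlSi₃O₈: 1*22.99 + 1*26.982 + 3*28.085 + 8*15.999 = 262.219 g/mol.
Mass of Si per formula unit: 3 × 28.085 = 84.255 g.
Weight fraction Si = 84.255 / 262.219 = 0.3213.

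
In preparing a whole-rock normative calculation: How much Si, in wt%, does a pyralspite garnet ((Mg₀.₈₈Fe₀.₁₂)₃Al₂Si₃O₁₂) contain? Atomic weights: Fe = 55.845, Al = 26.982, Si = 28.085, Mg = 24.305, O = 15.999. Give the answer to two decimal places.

Molar mass of (Mg₀.₈₈Fe₀.₁₂)₃Al₂Si₃O₁₂: 2.64·24.305 + 0.36·55.845 + 2·26.982 + 3·28.085 + 12·15.999 = 414.476 g/mol.
Mass of Si per formula unit: 3 × 28.085 = 84.255 g.
Weight fraction Si = 84.255 / 414.476 = 0.2033.

20.33 wt%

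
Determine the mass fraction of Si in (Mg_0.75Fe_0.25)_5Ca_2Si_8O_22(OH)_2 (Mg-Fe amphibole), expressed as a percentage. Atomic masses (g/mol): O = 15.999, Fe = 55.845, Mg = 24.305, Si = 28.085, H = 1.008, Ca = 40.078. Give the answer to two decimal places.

M((Mg_0.75Fe_0.25)_5Ca_2Si_8O_22(OH)_2) = 851.778 g/mol.
Si contributes 8 × 28.085 = 224.680 g per mole.
224.680/851.778 = 0.2638 → 26.38%.

26.38 weight percent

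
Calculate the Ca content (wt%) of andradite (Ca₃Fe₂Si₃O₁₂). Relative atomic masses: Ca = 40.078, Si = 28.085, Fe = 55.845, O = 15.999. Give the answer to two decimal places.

23.66 wt%

Molar mass of Ca₃Fe₂Si₃O₁₂: 3*40.078 + 2*55.845 + 3*28.085 + 12*15.999 = 508.167 g/mol.
Mass of Ca per formula unit: 3 × 40.078 = 120.234 g.
Weight fraction Ca = 120.234 / 508.167 = 0.2366.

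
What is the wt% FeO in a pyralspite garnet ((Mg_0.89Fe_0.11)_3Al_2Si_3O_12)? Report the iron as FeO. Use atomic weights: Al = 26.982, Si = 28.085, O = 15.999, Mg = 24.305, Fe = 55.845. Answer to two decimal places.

5.73 wt%

M((Mg_0.89Fe_0.11)_3Al_2Si_3O_12) = 413.530 g/mol; M(FeO) = 71.844 g/mol.
Moles FeO per formula unit = 0.33 Fe ÷ 1 = 0.3300.
FeO fraction = (0.3300 × 71.844) / 413.530 = 23.709/413.530 = 0.0573.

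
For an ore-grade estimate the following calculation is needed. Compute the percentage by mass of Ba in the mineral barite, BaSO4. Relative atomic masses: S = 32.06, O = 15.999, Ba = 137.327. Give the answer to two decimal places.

M(BaSO4) = 233.383 g/mol.
Ba contributes 1 × 137.327 = 137.327 g per mole.
137.327/233.383 = 0.5884 → 58.84%.

58.84 mass %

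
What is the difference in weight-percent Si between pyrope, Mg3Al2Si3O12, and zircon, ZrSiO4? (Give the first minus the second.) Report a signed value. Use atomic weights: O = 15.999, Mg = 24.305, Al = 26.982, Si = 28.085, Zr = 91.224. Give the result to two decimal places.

First mineral: 84.255 g Si in 403.122 g formula = 20.90 wt% Si.
Second mineral: 28.085 g Si in 183.305 g formula = 15.32 wt% Si.
20.90% − 15.32% gives a difference of 5.58 percentage points.

5.58 percentage points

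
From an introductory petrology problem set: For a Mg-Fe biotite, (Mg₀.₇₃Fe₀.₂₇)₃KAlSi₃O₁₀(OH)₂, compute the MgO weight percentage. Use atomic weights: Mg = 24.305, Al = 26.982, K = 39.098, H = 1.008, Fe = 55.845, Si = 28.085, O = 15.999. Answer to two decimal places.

19.93 wt%

M((Mg₀.₇₃Fe₀.₂₇)₃KAlSi₃O₁₀(OH)₂) = 442.801 g/mol; M(MgO) = 40.304 g/mol.
Moles MgO per formula unit = 2.19 Mg ÷ 1 = 2.1900.
MgO fraction = (2.1900 × 40.304) / 442.801 = 88.266/442.801 = 0.1993.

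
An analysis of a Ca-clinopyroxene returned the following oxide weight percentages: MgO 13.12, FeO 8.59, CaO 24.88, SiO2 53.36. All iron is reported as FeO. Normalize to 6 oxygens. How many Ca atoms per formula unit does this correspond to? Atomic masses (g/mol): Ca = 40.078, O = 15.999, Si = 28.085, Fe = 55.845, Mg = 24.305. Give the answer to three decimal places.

MgO: 13.12/40.304 = 0.32553 mol → 0.32553 mol Mg, 0.32553 mol O.
FeO: 8.59/71.844 = 0.11956 mol → 0.11956 mol Fe, 0.11956 mol O.
CaO: 24.88/56.077 = 0.44368 mol → 0.44368 mol Ca, 0.44368 mol O.
SiO2: 53.36/60.083 = 0.88810 mol → 0.88810 mol Si, 1.77620 mol O.
Total oxygen = 2.66497 mol. Normalization factor = 6/2.66497 = 2.25143.
Ca per 6 O = 0.44368 × 2.25143 = 0.999.

0.999 Ca apfu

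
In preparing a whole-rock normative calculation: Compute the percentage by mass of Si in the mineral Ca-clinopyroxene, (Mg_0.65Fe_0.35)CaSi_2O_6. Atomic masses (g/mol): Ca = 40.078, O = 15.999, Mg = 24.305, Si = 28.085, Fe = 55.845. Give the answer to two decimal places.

24.68 wt%

Formula mass = 0.65*24.305 + 0.35*55.845 + 1*40.078 + 2*28.085 + 6*15.999 = 227.586 g/mol, of which 56.170 g is Si.
So Si makes up 56.170/227.586 = 0.2468 of the mass, i.e. 24.68%.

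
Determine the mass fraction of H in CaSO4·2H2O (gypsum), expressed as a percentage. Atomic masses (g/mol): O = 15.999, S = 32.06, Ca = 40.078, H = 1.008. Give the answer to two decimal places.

Formula mass = 1·40.078 + 1·32.06 + 6·15.999 + 4·1.008 = 172.164 g/mol, of which 4.032 g is H.
So H makes up 4.032/172.164 = 0.0234 of the mass, i.e. 2.34%.

2.34 wt%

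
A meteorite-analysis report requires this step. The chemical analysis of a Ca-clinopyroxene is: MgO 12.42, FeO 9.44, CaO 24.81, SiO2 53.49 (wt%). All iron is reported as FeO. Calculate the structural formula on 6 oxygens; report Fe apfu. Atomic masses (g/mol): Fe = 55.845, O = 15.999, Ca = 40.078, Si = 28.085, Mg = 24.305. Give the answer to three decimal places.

0.296 Fe apfu

MgO (M=40.304): mol = 0.30816; Mg = 0.30816, O = 0.30816.
FeO (M=71.844): mol = 0.13140; Fe = 0.13140, O = 0.13140.
CaO (M=56.077): mol = 0.44243; Ca = 0.44243, O = 0.44243.
SiO2 (M=60.083): mol = 0.89027; Si = 0.89027, O = 1.78054.
ΣO = 2.66253; factor = 6/ΣO = 2.25350.
Fe apfu = 0.13140 × 2.25350 = 0.296.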